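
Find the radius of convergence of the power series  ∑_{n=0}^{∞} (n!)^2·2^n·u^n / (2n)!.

R = 2

Ratio test: |a_{n+1}/a_n| = (n+1)²/[(2n+1)·(2n+2)] · 2 → 1/2 as n → ∞.
The series converges when 1/2 · |u| < 1, giving R = 2.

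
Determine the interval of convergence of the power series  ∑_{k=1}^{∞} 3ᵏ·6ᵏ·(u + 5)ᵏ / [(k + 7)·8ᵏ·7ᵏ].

By the ratio test, |a_{k+1}/a_k| = [(k + 7)/((k+1) + 7)] · 3·6/(8·7) → 9/28.
The series converges when 9/28 · |u + 5| < 1, giving R = 28/9.
At u = -17/9: comparison with the harmonic series Σ 1/k shows the series diverges.
Endpoint u = -73/9: convergence follows from the alternating series test (terms decrease monotonically to 0).

[-73/9, -17/9)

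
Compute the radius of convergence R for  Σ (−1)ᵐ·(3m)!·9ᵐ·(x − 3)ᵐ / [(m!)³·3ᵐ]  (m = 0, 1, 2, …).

R = 1/81

By the ratio test, |a_{m+1}/a_m| = (3m+1)·(3m+2)·(3m+3)/(m+1)³ · 9/3 → 81.
The series converges when 81 · |x − 3| < 1, giving R = 1/81.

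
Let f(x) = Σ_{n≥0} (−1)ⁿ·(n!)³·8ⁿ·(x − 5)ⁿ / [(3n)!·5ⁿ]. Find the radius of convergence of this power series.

R = 135/8

The ratio of consecutive coefficients is (n+1)³/[(3n+1)·(3n+2)·(3n+3)] · 8/5 → 8/135.
Thus R = 1/(8/135) = 135/8.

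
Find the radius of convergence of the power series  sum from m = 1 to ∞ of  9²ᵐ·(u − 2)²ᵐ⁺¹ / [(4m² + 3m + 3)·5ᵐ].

The ratio of consecutive coefficients is [(4m² + 3m + 3)/(4(m+1)² + 3(m+1) + 3)] · 81/5 → 81/5.
Successive powers of (u − 2) differ by 2, so the series converges when |u − 2|² · 81/5 < 1, i.e. |u − 2| < √(5/81). So R = √5/9.

R = √5/9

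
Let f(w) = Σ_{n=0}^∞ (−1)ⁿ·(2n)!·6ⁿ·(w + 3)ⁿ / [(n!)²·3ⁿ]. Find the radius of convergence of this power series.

R = 1/8

The ratio of consecutive coefficients is (2n+1)·(2n+2)/(n+1)² · 6/3 → 8.
Convergence for |w + 3| · 8 < 1, i.e. |w + 3| < 1/8. So R = 1/8.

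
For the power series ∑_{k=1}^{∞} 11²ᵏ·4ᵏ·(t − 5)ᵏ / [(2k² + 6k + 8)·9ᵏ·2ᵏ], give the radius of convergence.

Apply the ratio test: |a_{k+1}| / |a_k| = [(2k² + 6k + 8)/(2(k+1)² + 6(k+1) + 8)] · 121·4/(9·2), which tends to 242/9 as k → ∞.
Hence the series converges for |t − 5| < 1/(242/9) = 9/242, so the radius of convergence is 9/242.

R = 9/242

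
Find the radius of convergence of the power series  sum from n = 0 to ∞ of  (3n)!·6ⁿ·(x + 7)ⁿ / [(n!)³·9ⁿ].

Ratio test: |a_{n+1}/a_n| = (3n+1)·(3n+2)·(3n+3)/(n+1)³ · 6/9 → 18 as n → ∞.
Hence the series converges for |x + 7| < 1/(18) = 1/18, so the radius of convergence is 1/18.

R = 1/18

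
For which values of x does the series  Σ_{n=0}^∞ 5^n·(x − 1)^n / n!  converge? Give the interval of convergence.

(−∞, ∞)

Ratio test: |a_{n+1}/a_n| = 5 · 1/(n+1) → 0 as n → ∞.
Since the limit is 0 < 1 for every x, the series converges on all of ℝ and R = ∞.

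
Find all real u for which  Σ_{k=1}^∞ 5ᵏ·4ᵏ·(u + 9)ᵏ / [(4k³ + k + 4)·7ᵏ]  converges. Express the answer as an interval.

By the ratio test, |a_{k+1}/a_k| = [(4k³ + k + 4)/(4(k+1)³ + (k+1) + 4)] · 5·4/7 → 20/7.
Convergence for |u + 9| · 20/7 < 1, i.e. |u + 9| < 7/20. So R = 7/20.
At u = -173/20: the terms are on the order of 1/k³, so the series converges absolutely by comparison with the p-series (p = 3 > 1).
When u = -187/20, absolute convergence follows by limit comparison with Σ 1/k³.

[-187/20, -173/20]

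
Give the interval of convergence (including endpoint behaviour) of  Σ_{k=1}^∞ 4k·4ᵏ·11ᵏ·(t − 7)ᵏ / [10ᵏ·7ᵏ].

(119/22, 189/22)

Ratio test: |a_{k+1}/a_k| = [4(k+1)/4k] · 4·11/(10·7) → 22/35 as k → ∞.
The series converges when 22/35 · |t − 7| < 1, giving R = 35/22.
When t = 189/22, the terms have absolute value of order k, which does not tend to 0, so the series diverges by the divergence test.
At t = 119/22: the k-th term does not approach 0; divergence by the term test.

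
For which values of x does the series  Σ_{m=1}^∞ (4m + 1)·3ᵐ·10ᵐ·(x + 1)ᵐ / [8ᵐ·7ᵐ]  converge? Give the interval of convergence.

(-43/15, 13/15)

The ratio of consecutive coefficients is [(4(m+1) + 1)/(4m + 1)] · 3·10/(8·7) → 15/28.
Hence the series converges for |x + 1| < 1/(15/28) = 28/15, so the radius of convergence is 28/15.
When x = 13/15, the terms do not tend to 0, so the series diverges.
At x = -43/15: the terms do not tend to 0, so the series diverges.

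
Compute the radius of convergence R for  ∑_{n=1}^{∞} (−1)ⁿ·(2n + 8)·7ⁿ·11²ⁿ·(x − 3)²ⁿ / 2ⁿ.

R = √14/77

By the ratio test, |a_{n+1}/a_n| = [(2(n+1) + 8)/(2n + 8)] · 7·121/2 → 847/2.
Successive powers of (x − 3) differ by 2, so the series converges when |x − 3|² · 847/2 < 1, i.e. |x − 3| < √(2/847). So R = √14/77.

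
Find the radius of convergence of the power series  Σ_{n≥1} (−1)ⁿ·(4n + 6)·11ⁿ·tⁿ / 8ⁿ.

R = 8/11

The ratio of consecutive coefficients is [(4(n+1) + 6)/(4n + 6)] · 11/8 → 11/8.
The series converges when 11/8 · |t| < 1, giving R = 8/11.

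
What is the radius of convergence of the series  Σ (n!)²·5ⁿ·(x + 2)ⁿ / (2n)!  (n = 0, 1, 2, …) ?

R = 4/5

By the ratio test, |a_{n+1}/a_n| = (n+1)²/[(2n+1)·(2n+2)] · 5 → 5/4.
Thus R = 1/(5/4) = 4/5.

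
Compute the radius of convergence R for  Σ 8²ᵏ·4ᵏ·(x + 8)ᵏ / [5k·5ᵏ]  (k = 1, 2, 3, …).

R = 5/256

Ratio test: |a_{k+1}/a_k| = [5k/5(k+1)] · 64·4/5 → 256/5 as k → ∞.
Thus R = 1/(256/5) = 5/256.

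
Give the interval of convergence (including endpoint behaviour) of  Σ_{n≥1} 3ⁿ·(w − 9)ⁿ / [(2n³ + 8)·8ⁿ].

[19/3, 35/3]

Apply the ratio test: |a_{n+1}| / |a_n| = [(2n³ + 8)/(2(n+1)³ + 8)] · 3/8, which tends to 3/8 as n → ∞.
Convergence for |w − 9| · 3/8 < 1, i.e. |w − 9| < 8/3. So R = 8/3.
When w = 35/3, absolute convergence follows by limit comparison with Σ 1/n³.
Check w = 19/3: the series is dominated by a constant times Σ 1/n³, which converges (p = 3 > 1).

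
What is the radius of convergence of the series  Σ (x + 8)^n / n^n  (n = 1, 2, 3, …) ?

By the Cauchy root test, |a_n|^(1/n) = 1/n → 0.
The limit is 0 for every x, so R = ∞.

R = ∞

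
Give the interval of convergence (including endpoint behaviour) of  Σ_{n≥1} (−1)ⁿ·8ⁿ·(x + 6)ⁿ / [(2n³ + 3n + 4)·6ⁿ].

[-27/4, -21/4]

By the ratio test, |a_{n+1}/a_n| = [(2n³ + 3n + 4)/(2(n+1)³ + 3(n+1) + 4)] · 8/6 → 4/3.
Thus R = 1/(4/3) = 3/4.
At x = -21/4: the terms are on the order of 1/n³, so the series converges absolutely by comparison with the p-series (p = 3 > 1).
Endpoint x = -27/4: absolute convergence follows by limit comparison with Σ 1/n³.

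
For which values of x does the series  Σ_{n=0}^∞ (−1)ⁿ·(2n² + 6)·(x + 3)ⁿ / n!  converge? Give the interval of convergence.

(−∞, ∞)

Apply the ratio test: |a_{n+1}| / |a_n| = (2(n+1)² + 6)/(2n² + 6) · 1/(n+1), which tends to 0 as n → ∞.
Since the limit is 0 < 1 for every x, the series converges on all of ℝ and R = ∞.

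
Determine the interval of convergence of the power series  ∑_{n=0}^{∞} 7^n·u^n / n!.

(−∞, ∞)

The ratio of consecutive coefficients is 7 · 1/(n+1) → 0.
The ratio tends to 0 regardless of u, hence R = ∞.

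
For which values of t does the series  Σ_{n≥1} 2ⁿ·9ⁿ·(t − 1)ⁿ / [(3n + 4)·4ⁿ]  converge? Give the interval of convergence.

The ratio of consecutive coefficients is [(3n + 4)/(3(n+1) + 4)] · 2·9/4 → 9/2.
Thus R = 1/(9/2) = 2/9.
At t = 11/9: the terms behave like c/n; limit comparison with the harmonic series gives divergence.
At t = 7/9: an alternating series whose terms decrease to 0 in absolute value, so it converges by the Leibniz criterion.

[7/9, 11/9)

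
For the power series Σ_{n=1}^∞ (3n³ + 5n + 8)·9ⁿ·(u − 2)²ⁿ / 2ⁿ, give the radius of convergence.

The ratio of consecutive coefficients is [(3(n+1)³ + 5(n+1) + 8)/(3n³ + 5n + 8)] · 9/2 → 9/2.
Successive powers of (u − 2) differ by 2, so the series converges when |u − 2|² · 9/2 < 1, i.e. |u − 2| < √(2/9). So R = √2/3.

R = √2/3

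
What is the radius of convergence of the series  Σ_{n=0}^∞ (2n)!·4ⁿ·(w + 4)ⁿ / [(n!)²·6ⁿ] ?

Ratio test: |a_{n+1}/a_n| = (2n+1)·(2n+2)/(n+1)² · 4/6 → 8/3 as n → ∞.
Thus R = 1/(8/3) = 3/8.

R = 3/8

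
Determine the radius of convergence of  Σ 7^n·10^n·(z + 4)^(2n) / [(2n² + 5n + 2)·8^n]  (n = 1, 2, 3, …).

Ratio test: |a_{n+1}/a_n| = [(2n² + 5n + 2)/(2(n+1)² + 5(n+1) + 2)] · 7·10/8 → 35/4 as n → ∞.
Since the exponent of (z + 4) increases by 2 each term, convergence requires |z + 4|² < 4/35, hence R = 2√35/35.

R = 2√35/35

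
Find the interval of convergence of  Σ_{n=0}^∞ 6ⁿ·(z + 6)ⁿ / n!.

By the ratio test, |a_{n+1}/a_n| = 6 · 1/(n+1) → 0.
Since the limit is 0 < 1 for every z, the series converges on all of ℝ and R = ∞.

(−∞, ∞)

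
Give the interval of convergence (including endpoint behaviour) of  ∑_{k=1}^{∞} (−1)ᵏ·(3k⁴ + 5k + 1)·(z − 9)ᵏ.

The ratio of consecutive coefficients is (3(k+1)⁴ + 5(k+1) + 1)/(3k⁴ + 5k + 1) → 1.
So the series converges when |z − 9| < 1 and diverges when |z − 9| > 1; R = 1.
Endpoint z = 10: the terms do not tend to 0, so the series diverges.
Endpoint z = 8: the terms do not tend to 0, so the series diverges.

(8, 10)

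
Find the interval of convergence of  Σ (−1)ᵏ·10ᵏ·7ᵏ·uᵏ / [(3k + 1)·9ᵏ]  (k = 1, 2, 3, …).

Ratio test: |a_{k+1}/a_k| = [(3k + 1)/(3(k+1) + 1)] · 10·7/9 → 70/9 as k → ∞.
The series converges when 70/9 · |u| < 1, giving R = 9/70.
Check u = 9/70: an alternating series whose terms decrease to 0 in absolute value, so it converges by the Leibniz criterion.
When u = -9/70, comparison with the harmonic series Σ 1/k shows the series diverges.

(-9/70, 9/70]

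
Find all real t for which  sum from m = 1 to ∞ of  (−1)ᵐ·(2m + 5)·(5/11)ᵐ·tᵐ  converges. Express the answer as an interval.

By the ratio test, |a_{m+1}/a_m| = [(2(m+1) + 5)/(2m + 5)] · 5/11 → 5/11.
The series converges when 5/11 · |t| < 1, giving R = 11/5.
Check t = 11/5: the m-th term does not approach 0; divergence by the term test.
When t = -11/5, the terms do not tend to 0, so the series diverges.

(-11/5, 11/5)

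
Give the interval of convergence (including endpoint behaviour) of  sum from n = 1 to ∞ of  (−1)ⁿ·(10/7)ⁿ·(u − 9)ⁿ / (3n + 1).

By the ratio test, |a_{n+1}/a_n| = [(3n + 1)/(3(n+1) + 1)] · 10/7 → 10/7.
Thus R = 1/(10/7) = 7/10.
When u = 97/10, the terms alternate in sign and decrease monotonically to 0 in absolute value (size ~ c/n), so the alternating series test gives convergence.
Endpoint u = 83/10: the terms behave like c/n; limit comparison with the harmonic series gives divergence.

(83/10, 97/10]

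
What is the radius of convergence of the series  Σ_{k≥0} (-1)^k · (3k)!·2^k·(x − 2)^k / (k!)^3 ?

Ratio test: |a_{k+1}/a_k| = (3k+1)·(3k+2)·(3k+3)/(k+1)³ · 2 → 54 as k → ∞.
The series converges when 54 · |x − 2| < 1, giving R = 1/54.

R = 1/54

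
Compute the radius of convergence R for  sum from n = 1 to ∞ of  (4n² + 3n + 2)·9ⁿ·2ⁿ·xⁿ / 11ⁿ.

R = 11/18

The ratio of consecutive coefficients is [(4(n+1)² + 3(n+1) + 2)/(4n² + 3n + 2)] · 9·2/11 → 18/11.
Convergence for |x| · 18/11 < 1, i.e. |x| < 11/18. So R = 11/18.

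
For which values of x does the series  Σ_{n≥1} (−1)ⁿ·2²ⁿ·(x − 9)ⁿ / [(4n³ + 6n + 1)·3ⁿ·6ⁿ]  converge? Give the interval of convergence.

Ratio test: |a_{n+1}/a_n| = [(4n³ + 6n + 1)/(4(n+1)³ + 6(n+1) + 1)] · 4/(3·6) → 2/9 as n → ∞.
Hence the series converges for |x − 9| < 1/(2/9) = 9/2, so the radius of convergence is 9/2.
Check x = 27/2: absolute convergence follows by limit comparison with Σ 1/n³.
At x = 9/2: the terms are on the order of 1/n³, so the series converges absolutely by comparison with the p-series (p = 3 > 1).

[9/2, 27/2]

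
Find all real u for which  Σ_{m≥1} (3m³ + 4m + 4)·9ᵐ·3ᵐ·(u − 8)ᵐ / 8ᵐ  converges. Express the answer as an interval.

(208/27, 224/27)

Apply the ratio test: |a_{m+1}| / |a_m| = [(3(m+1)³ + 4(m+1) + 4)/(3m³ + 4m + 4)] · 9·3/8, which tends to 27/8 as m → ∞.
The series converges when 27/8 · |u − 8| < 1, giving R = 8/27.
Endpoint u = 224/27: the terms do not tend to 0, so the series diverges.
Endpoint u = 208/27: the m-th term does not approach 0; divergence by the term test.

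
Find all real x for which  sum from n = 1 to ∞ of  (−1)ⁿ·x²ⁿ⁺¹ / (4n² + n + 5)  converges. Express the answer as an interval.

[-1, 1]

By the ratio test, |a_{n+1}/a_n| = (4n² + n + 5)/(4(n+1)² + (n+1) + 5) → 1.
Since the exponent of x increases by 2 each term, convergence requires |x|² < 1, hence R = 1.
When x = 1, the terms are on the order of 1/n², so the series converges absolutely by comparison with the p-series (p = 2 > 1).
Check x = -1: absolute convergence follows by limit comparison with Σ 1/n².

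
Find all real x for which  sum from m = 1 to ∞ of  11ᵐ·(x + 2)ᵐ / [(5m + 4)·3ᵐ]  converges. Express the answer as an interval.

The ratio of consecutive coefficients is [(5m + 4)/(5(m+1) + 4)] · 11/3 → 11/3.
Thus R = 1/(11/3) = 3/11.
At x = -19/11: the terms behave like c/m; limit comparison with the harmonic series gives divergence.
Endpoint x = -25/11: convergence follows from the alternating series test (terms decrease monotonically to 0).

[-25/11, -19/11)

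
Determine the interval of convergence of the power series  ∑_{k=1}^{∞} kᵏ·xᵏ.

Root test: |a_k|^(1/k) = k → ∞.
The root grows without bound, so R = 0 (convergence only at x = 0).

{0}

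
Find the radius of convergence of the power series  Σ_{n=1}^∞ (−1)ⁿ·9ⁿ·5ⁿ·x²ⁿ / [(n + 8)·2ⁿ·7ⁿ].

R = √70/15

Apply the ratio test: |a_{n+1}| / |a_n| = [(n + 8)/((n+1) + 8)] · 9·5/(2·7), which tends to 45/14 as n → ∞.
Since the exponent of x increases by 2 each term, convergence requires |x|² < 14/45, hence R = √70/15.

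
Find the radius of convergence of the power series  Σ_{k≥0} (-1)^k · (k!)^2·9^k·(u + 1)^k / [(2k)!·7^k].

By the ratio test, |a_{k+1}/a_k| = (k+1)²/[(2k+1)·(2k+2)] · 9/7 → 9/28.
The series converges when 9/28 · |u + 1| < 1, giving R = 28/9.

R = 28/9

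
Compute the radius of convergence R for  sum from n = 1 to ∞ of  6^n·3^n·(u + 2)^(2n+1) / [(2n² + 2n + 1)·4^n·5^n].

By the ratio test, |a_{n+1}/a_n| = [(2n² + 2n + 1)/(2(n+1)² + 2(n+1) + 1)] · 6·3/(4·5) → 9/10.
Since the exponent of (u + 2) increases by 2 each term, convergence requires |u + 2|² < 10/9, hence R = √10/3.

R = √10/3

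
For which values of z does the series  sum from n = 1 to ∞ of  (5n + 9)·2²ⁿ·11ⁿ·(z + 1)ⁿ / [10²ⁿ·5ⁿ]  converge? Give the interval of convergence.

The ratio of consecutive coefficients is [(5(n+1) + 9)/(5n + 9)] · 4·11/(100·5) → 11/125.
The series converges when 11/125 · |z + 1| < 1, giving R = 125/11.
At z = 114/11: the terms do not tend to 0, so the series diverges.
Endpoint z = -136/11: the terms do not tend to 0, so the series diverges.

(-136/11, 114/11)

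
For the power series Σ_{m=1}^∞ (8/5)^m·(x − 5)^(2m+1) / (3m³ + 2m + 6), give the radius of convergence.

R = √10/4

By the ratio test, |a_{m+1}/a_m| = [(3m³ + 2m + 6)/(3(m+1)³ + 2(m+1) + 6)] · 8/5 → 8/5.
Successive powers of (x − 5) differ by 2, so the series converges when |x − 5|² · 8/5 < 1, i.e. |x − 5| < √(5/8). So R = √10/4.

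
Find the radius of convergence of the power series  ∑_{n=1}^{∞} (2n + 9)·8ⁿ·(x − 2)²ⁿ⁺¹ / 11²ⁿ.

By the ratio test, |a_{n+1}/a_n| = [(2(n+1) + 9)/(2n + 9)] · 8/121 → 8/121.
Writing y = (x − 2)², the series in y has radius 121/8, so |x − 2| < √(121/8) and R = 11√2/4.

R = 11√2/4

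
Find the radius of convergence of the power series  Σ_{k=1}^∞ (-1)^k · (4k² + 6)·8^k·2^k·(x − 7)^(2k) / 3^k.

R = √3/4

The ratio of consecutive coefficients is [(4(k+1)² + 6)/(4k² + 6)] · 8·2/3 → 16/3.
Since the exponent of (x − 7) increases by 2 each term, convergence requires |x − 7|² < 3/16, hence R = √3/4.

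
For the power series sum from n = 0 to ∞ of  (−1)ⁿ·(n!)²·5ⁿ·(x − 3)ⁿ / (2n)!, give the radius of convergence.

By the ratio test, |a_{n+1}/a_n| = (n+1)²/[(2n+1)·(2n+2)] · 5 → 5/4.
Hence the series converges for |x − 3| < 1/(5/4) = 4/5, so the radius of convergence is 4/5.

R = 4/5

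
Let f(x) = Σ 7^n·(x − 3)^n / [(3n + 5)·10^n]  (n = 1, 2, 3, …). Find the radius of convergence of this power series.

By the ratio test, |a_{n+1}/a_n| = [(3n + 5)/(3(n+1) + 5)] · 7/10 → 7/10.
Convergence for |x − 3| · 7/10 < 1, i.e. |x − 3| < 10/7. So R = 10/7.

R = 10/7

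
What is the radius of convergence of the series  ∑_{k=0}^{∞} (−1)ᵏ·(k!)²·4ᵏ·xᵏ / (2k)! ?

The ratio of consecutive coefficients is (k+1)²/[(2k+1)·(2k+2)] · 4 → 1.
Hence R = 1.

R = 1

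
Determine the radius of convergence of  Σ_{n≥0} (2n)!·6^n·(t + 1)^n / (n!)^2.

By the ratio test, |a_{n+1}/a_n| = (2n+1)·(2n+2)/(n+1)² · 6 → 24.
The series converges when 24 · |t + 1| < 1, giving R = 1/24.

R = 1/24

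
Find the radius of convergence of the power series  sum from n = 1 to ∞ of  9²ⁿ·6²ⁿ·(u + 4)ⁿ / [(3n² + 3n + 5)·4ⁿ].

R = 1/729

By the ratio test, |a_{n+1}/a_n| = [(3n² + 3n + 5)/(3(n+1)² + 3(n+1) + 5)] · 81·36/4 → 729.
Hence the series converges for |u + 4| < 1/(729) = 1/729, so the radius of convergence is 1/729.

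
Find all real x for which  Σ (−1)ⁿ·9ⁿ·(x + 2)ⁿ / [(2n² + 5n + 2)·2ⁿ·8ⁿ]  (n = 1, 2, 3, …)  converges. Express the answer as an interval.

[-34/9, -2/9]

By the ratio test, |a_{n+1}/a_n| = [(2n² + 5n + 2)/(2(n+1)² + 5(n+1) + 2)] · 9/(2·8) → 9/16.
Convergence for |x + 2| · 9/16 < 1, i.e. |x + 2| < 16/9. So R = 16/9.
When x = -2/9, the series is dominated by a constant times Σ 1/n², which converges (p = 2 > 1).
Endpoint x = -34/9: the terms are on the order of 1/n², so the series converges absolutely by comparison with the p-series (p = 2 > 1).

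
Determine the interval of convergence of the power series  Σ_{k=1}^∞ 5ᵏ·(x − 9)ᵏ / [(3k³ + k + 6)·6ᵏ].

[39/5, 51/5]

Ratio test: |a_{k+1}/a_k| = [(3k³ + k + 6)/(3(k+1)³ + (k+1) + 6)] · 5/6 → 5/6 as k → ∞.
The series converges when 5/6 · |x − 9| < 1, giving R = 6/5.
Endpoint x = 51/5: absolute convergence follows by limit comparison with Σ 1/k³.
Check x = 39/5: the series is dominated by a constant times Σ 1/k³, which converges (p = 3 > 1).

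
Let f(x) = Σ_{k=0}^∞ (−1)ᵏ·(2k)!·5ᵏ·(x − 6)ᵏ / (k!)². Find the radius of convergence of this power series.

The ratio of consecutive coefficients is (2k+1)·(2k+2)/(k+1)² · 5 → 20.
Thus R = 1/(20) = 1/20.

R = 1/20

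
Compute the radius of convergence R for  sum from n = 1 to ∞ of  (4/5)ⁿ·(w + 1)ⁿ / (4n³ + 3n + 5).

Ratio test: |a_{n+1}/a_n| = [(4n³ + 3n + 5)/(4(n+1)³ + 3(n+1) + 5)] · 4/5 → 4/5 as n → ∞.
Convergence for |w + 1| · 4/5 < 1, i.e. |w + 1| < 5/4. So R = 5/4.

R = 5/4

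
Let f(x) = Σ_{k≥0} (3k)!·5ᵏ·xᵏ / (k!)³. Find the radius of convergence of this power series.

Apply the ratio test: |a_{k+1}| / |a_k| = (3k+1)·(3k+2)·(3k+3)/(k+1)³ · 5, which tends to 135 as k → ∞.
Thus R = 1/(135) = 1/135.

R = 1/135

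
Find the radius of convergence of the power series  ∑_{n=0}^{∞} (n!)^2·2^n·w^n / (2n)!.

The ratio of consecutive coefficients is (n+1)²/[(2n+1)·(2n+2)] · 2 → 1/2.
Thus R = 1/(1/2) = 2.

R = 2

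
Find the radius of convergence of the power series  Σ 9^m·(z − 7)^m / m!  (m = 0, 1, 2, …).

R = ∞

Apply the ratio test: |a_{m+1}| / |a_m| = 9 · 1/(m+1), which tends to 0 as m → ∞.
The ratio tends to 0 regardless of z, hence R = ∞.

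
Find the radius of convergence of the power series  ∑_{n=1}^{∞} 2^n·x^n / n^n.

R = ∞

By the Cauchy root test, |a_n|^(1/n) = 2/n → 0.
The limit is 0 for every x, so R = ∞.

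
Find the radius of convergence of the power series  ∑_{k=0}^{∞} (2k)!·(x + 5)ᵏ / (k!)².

Ratio test: |a_{k+1}/a_k| = (2k+1)·(2k+2)/(k+1)² → 4 as k → ∞.
Hence the series converges for |x + 5| < 1/(4) = 1/4, so the radius of convergence is 1/4.

R = 1/4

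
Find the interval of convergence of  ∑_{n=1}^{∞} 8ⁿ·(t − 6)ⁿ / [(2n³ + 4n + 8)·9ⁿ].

[39/8, 57/8]

The ratio of consecutive coefficients is [(2n³ + 4n + 8)/(2(n+1)³ + 4(n+1) + 8)] · 8/9 → 8/9.
Convergence for |t − 6| · 8/9 < 1, i.e. |t − 6| < 9/8. So R = 9/8.
Check t = 57/8: the series is dominated by a constant times Σ 1/n³, which converges (p = 3 > 1).
When t = 39/8, absolute convergence follows by limit comparison with Σ 1/n³.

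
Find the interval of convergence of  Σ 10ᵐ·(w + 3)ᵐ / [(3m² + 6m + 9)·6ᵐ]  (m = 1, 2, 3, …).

[-18/5, -12/5]

By the ratio test, |a_{m+1}/a_m| = [(3m² + 6m + 9)/(3(m+1)² + 6(m+1) + 9)] · 10/6 → 5/3.
The series converges when 5/3 · |w + 3| < 1, giving R = 3/5.
When w = -12/5, the terms are on the order of 1/m², so the series converges absolutely by comparison with the p-series (p = 2 > 1).
Check w = -18/5: the series is dominated by a constant times Σ 1/m², which converges (p = 2 > 1).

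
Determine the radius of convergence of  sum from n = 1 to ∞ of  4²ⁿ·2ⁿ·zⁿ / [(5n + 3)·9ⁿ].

The ratio of consecutive coefficients is [(5n + 3)/(5(n+1) + 3)] · 16·2/9 → 32/9.
Convergence for |z| · 32/9 < 1, i.e. |z| < 9/32. So R = 9/32.

R = 9/32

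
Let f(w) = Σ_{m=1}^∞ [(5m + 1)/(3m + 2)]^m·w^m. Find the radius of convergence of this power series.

Root test: |a_m|^(1/m) = (5m + 1)/(3m + 2) → 5/3.
The series converges when 5/3 · |w| < 1, giving R = 3/5.

R = 3/5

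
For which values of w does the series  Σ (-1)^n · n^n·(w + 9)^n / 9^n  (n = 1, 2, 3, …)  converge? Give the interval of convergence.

By the Cauchy root test, |a_n|^(1/n) = n/9 → ∞.
The root grows without bound, so R = 0 (convergence only at w = -9).

{-9}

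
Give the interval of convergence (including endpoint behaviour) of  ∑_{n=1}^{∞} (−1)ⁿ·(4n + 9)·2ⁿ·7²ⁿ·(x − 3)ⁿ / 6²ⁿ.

Apply the ratio test: |a_{n+1}| / |a_n| = [(4(n+1) + 9)/(4n + 9)] · 2·49/36, which tends to 49/18 as n → ∞.
Thus R = 1/(49/18) = 18/49.
When x = 165/49, the terms do not tend to 0, so the series diverges.
At x = 129/49: the terms have absolute value of order n, which does not tend to 0, so the series diverges by the divergence test.

(129/49, 165/49)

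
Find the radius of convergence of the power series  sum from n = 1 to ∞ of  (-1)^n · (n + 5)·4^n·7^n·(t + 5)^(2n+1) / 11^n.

R = √77/14

By the ratio test, |a_{n+1}/a_n| = [((n+1) + 5)/(n + 5)] · 4·7/11 → 28/11.
Writing y = (t + 5)², the series in y has radius 11/28, so |t + 5| < √(11/28) and R = √77/14.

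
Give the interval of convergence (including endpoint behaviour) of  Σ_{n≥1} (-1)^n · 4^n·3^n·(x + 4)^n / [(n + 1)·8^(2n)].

(-28/3, 4/3]

The ratio of consecutive coefficients is [(n + 1)/((n+1) + 1)] · 4·3/64 → 3/16.
Convergence for |x + 4| · 3/16 < 1, i.e. |x + 4| < 16/3. So R = 16/3.
Endpoint x = 4/3: the terms alternate in sign and decrease monotonically to 0 in absolute value (size ~ c/n), so the alternating series test gives convergence.
Check x = -28/3: the terms are asymptotic to a nonzero constant times 1/n, so the series diverges by limit comparison with Σ 1/n.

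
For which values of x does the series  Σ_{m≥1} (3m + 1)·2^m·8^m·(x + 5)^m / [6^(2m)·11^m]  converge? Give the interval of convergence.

The ratio of consecutive coefficients is [(3(m+1) + 1)/(3m + 1)] · 2·8/(36·11) → 4/99.
Hence the series converges for |x + 5| < 1/(4/99) = 99/4, so the radius of convergence is 99/4.
At x = 79/4: the terms have absolute value of order m, which does not tend to 0, so the series diverges by the divergence test.
Endpoint x = -119/4: the terms have absolute value of order m, which does not tend to 0, so the series diverges by the divergence test.

(-119/4, 79/4)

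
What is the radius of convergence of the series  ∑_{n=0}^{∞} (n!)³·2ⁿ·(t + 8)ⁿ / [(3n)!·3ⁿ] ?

The ratio of consecutive coefficients is (n+1)³/[(3n+1)·(3n+2)·(3n+3)] · 2/3 → 2/81.
Convergence for |t + 8| · 2/81 < 1, i.e. |t + 8| < 81/2. So R = 81/2.

R = 81/2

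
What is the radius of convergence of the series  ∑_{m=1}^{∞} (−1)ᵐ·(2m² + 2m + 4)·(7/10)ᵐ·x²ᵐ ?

The ratio of consecutive coefficients is [(2(m+1)² + 2(m+1) + 4)/(2m² + 2m + 4)] · 7/10 → 7/10.
Successive powers of x differ by 2, so the series converges when |x|² · 7/10 < 1, i.e. |x| < √(10/7). So R = √70/7.

R = √70/7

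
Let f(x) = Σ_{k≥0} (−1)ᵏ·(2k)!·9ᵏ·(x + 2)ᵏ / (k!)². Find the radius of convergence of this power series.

R = 1/36

By the ratio test, |a_{k+1}/a_k| = (2k+1)·(2k+2)/(k+1)² · 9 → 36.
Hence the series converges for |x + 2| < 1/(36) = 1/36, so the radius of convergence is 1/36.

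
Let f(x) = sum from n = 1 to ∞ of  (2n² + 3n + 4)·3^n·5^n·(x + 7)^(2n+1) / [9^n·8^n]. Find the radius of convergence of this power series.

By the ratio test, |a_{n+1}/a_n| = [(2(n+1)² + 3(n+1) + 4)/(2n² + 3n + 4)] · 3·5/(9·8) → 5/24.
Writing y = (x + 7)², the series in y has radius 24/5, so |x + 7| < √(24/5) and R = 2√30/5.

R = 2√30/5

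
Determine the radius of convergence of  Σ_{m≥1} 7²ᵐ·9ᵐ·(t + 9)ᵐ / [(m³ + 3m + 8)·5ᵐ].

R = 5/441

Apply the ratio test: |a_{m+1}| / |a_m| = [(m³ + 3m + 8)/((m+1)³ + 3(m+1) + 8)] · 49·9/5, which tends to 441/5 as m → ∞.
Thus R = 1/(441/5) = 5/441.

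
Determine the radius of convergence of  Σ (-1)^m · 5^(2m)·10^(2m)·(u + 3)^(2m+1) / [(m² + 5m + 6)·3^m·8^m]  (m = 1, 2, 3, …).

By the ratio test, |a_{m+1}/a_m| = [(m² + 5m + 6)/((m+1)² + 5(m+1) + 6)] · 25·100/(3·8) → 625/6.
Successive powers of (u + 3) differ by 2, so the series converges when |u + 3|² · 625/6 < 1, i.e. |u + 3| < √(6/625). So R = √6/25.

R = √6/25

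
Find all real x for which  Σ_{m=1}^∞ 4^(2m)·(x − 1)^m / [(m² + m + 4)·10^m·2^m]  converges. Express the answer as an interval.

The ratio of consecutive coefficients is [(m² + m + 4)/((m+1)² + (m+1) + 4)] · 16/(10·2) → 4/5.
Hence the series converges for |x − 1| < 1/(4/5) = 5/4, so the radius of convergence is 5/4.
Endpoint x = 9/4: the series is dominated by a constant times Σ 1/m², which converges (p = 2 > 1).
At x = -1/4: absolute convergence follows by limit comparison with Σ 1/m².

[-1/4, 9/4]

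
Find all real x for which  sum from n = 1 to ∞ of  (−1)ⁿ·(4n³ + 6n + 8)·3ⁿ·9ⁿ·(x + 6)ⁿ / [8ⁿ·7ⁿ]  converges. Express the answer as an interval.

(-218/27, -106/27)

Ratio test: |a_{n+1}/a_n| = [(4(n+1)³ + 6(n+1) + 8)/(4n³ + 6n + 8)] · 3·9/(8·7) → 27/56 as n → ∞.
Hence the series converges for |x + 6| < 1/(27/56) = 56/27, so the radius of convergence is 56/27.
When x = -106/27, the terms have absolute value of order n³, which does not tend to 0, so the series diverges by the divergence test.
At x = -218/27: the terms have absolute value of order n³, which does not tend to 0, so the series diverges by the divergence test.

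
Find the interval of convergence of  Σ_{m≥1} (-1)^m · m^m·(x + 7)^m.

Root test: |a_m|^(1/m) = m → ∞.
Since the m-th root of |a_m| is unbounded, the series converges only at x = -7; R = 0.

{-7}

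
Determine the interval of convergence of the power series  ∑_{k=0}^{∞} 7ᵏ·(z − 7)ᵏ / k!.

Ratio test: |a_{k+1}/a_k| = 7 · 1/(k+1) → 0 as k → ∞.
Since the limit is 0 < 1 for every z, the series converges on all of ℝ and R = ∞.

(−∞, ∞)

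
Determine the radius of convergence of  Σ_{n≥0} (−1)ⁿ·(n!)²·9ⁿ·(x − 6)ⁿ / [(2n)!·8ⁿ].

Ratio test: |a_{n+1}/a_n| = (n+1)²/[(2n+1)·(2n+2)] · 9/8 → 9/32 as n → ∞.
Thus R = 1/(9/32) = 32/9.

R = 32/9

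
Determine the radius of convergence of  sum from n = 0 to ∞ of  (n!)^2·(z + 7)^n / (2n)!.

R = 4

The ratio of consecutive coefficients is (n+1)²/[(2n+1)·(2n+2)] → 1/4.
Thus R = 1/(1/4) = 4.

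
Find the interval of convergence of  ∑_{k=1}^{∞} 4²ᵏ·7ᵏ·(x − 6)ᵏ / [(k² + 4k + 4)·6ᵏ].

[333/56, 339/56]

Apply the ratio test: |a_{k+1}| / |a_k| = [(k² + 4k + 4)/((k+1)² + 4(k+1) + 4)] · 16·7/6, which tends to 56/3 as k → ∞.
Hence the series converges for |x − 6| < 1/(56/3) = 3/56, so the radius of convergence is 3/56.
When x = 339/56, the series is dominated by a constant times Σ 1/k², which converges (p = 2 > 1).
When x = 333/56, the series is dominated by a constant times Σ 1/k², which converges (p = 2 > 1).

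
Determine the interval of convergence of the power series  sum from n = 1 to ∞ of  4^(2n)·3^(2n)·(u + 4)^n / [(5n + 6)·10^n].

By the ratio test, |a_{n+1}/a_n| = [(5n + 6)/(5(n+1) + 6)] · 16·9/10 → 72/5.
Convergence for |u + 4| · 72/5 < 1, i.e. |u + 4| < 5/72. So R = 5/72.
Endpoint u = -283/72: comparison with the harmonic series Σ 1/n shows the series diverges.
Endpoint u = -293/72: an alternating series whose terms decrease to 0 in absolute value, so it converges by the Leibniz criterion.

[-293/72, -283/72)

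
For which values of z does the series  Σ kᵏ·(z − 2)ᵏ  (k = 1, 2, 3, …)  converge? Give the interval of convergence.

By the Cauchy root test, |a_k|^(1/k) = k → ∞.
The root grows without bound, so R = 0 (convergence only at z = 2).

{2}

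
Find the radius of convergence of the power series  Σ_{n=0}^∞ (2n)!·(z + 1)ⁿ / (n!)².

R = 1/4

Apply the ratio test: |a_{n+1}| / |a_n| = (2n+1)·(2n+2)/(n+1)², which tends to 4 as n → ∞.
Convergence for |z + 1| · 4 < 1, i.e. |z + 1| < 1/4. So R = 1/4.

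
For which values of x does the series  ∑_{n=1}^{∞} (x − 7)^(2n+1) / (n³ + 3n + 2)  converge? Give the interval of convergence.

[6, 8]

Apply the ratio test: |a_{n+1}| / |a_n| = (n³ + 3n + 2)/((n+1)³ + 3(n+1) + 2), which tends to 1 as n → ∞.
Writing y = (x − 7)², the series in y has radius 1, so |x − 7| < √(1) = 1 and R = 1.
When x = 8, the terms are on the order of 1/n³, so the series converges absolutely by comparison with the p-series (p = 3 > 1).
At x = 6: the terms are on the order of 1/n³, so the series converges absolutely by comparison with the p-series (p = 3 > 1).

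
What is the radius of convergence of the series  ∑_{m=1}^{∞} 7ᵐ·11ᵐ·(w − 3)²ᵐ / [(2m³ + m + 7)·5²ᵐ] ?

Ratio test: |a_{m+1}/a_m| = [(2m³ + m + 7)/(2(m+1)³ + (m+1) + 7)] · 7·11/25 → 77/25 as m → ∞.
Successive powers of (w − 3) differ by 2, so the series converges when |w − 3|² · 77/25 < 1, i.e. |w − 3| < √(25/77). So R = 5√77/77.

R = 5√77/77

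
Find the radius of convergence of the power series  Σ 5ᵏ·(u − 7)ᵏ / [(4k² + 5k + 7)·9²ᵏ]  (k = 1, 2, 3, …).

R = 81/5

Apply the ratio test: |a_{k+1}| / |a_k| = [(4k² + 5k + 7)/(4(k+1)² + 5(k+1) + 7)] · 5/81, which tends to 5/81 as k → ∞.
Convergence for |u − 7| · 5/81 < 1, i.e. |u − 7| < 81/5. So R = 81/5.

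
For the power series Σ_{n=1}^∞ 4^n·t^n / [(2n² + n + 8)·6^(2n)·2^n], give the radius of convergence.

The ratio of consecutive coefficients is [(2n² + n + 8)/(2(n+1)² + (n+1) + 8)] · 4/(36·2) → 1/18.
Convergence for |t| · 1/18 < 1, i.e. |t| < 18. So R = 18.

R = 18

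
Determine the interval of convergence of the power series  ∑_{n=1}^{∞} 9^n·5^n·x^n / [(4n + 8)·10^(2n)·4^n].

The ratio of consecutive coefficients is [(4n + 8)/(4(n+1) + 8)] · 9·5/(100·4) → 9/80.
The series converges when 9/80 · |x| < 1, giving R = 80/9.
When x = 80/9, comparison with the harmonic series Σ 1/n shows the series diverges.
Check x = -80/9: an alternating series whose terms decrease to 0 in absolute value, so it converges by the Leibniz criterion.

[-80/9, 80/9)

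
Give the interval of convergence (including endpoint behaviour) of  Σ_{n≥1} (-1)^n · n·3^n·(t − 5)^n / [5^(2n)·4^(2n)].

By the ratio test, |a_{n+1}/a_n| = [(n+1)/n] · 3/(25·16) → 3/400.
Thus R = 1/(3/400) = 400/3.
At t = 415/3: the n-th term does not approach 0; divergence by the term test.
At t = -385/3: the n-th term does not approach 0; divergence by the term test.

(-385/3, 415/3)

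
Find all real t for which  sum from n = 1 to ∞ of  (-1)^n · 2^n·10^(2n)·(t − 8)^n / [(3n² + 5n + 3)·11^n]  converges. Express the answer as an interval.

Ratio test: |a_{n+1}/a_n| = [(3n² + 5n + 3)/(3(n+1)² + 5(n+1) + 3)] · 2·100/11 → 200/11 as n → ∞.
The series converges when 200/11 · |t − 8| < 1, giving R = 11/200.
Check t = 1611/200: the series is dominated by a constant times Σ 1/n², which converges (p = 2 > 1).
At t = 1589/200: the series is dominated by a constant times Σ 1/n², which converges (p = 2 > 1).

[1589/200, 1611/200]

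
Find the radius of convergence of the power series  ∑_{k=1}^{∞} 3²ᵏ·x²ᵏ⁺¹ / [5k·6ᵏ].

Ratio test: |a_{k+1}/a_k| = [5k/5(k+1)] · 9/6 → 3/2 as k → ∞.
Successive powers of x differ by 2, so the series converges when |x|² · 3/2 < 1, i.e. |x| < √(2/3). So R = √6/3.

R = √6/3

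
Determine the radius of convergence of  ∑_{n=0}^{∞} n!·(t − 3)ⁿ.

Apply the ratio test: |a_{n+1}| / |a_n| = (n+1), which tends to ∞ as n → ∞.
Since the ratio → ∞, the series diverges for every t ≠ 3, and R = 0.

R = 0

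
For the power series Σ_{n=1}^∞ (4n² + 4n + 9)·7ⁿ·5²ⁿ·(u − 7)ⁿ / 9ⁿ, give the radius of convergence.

R = 9/175

Ratio test: |a_{n+1}/a_n| = [(4(n+1)² + 4(n+1) + 9)/(4n² + 4n + 9)] · 7·25/9 → 175/9 as n → ∞.
Thus R = 1/(175/9) = 9/175.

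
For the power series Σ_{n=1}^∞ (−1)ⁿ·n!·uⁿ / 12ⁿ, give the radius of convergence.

Ratio test: |a_{n+1}/a_n| = (n+1) · 1/12 → ∞ as n → ∞.
The terms grow without bound for any u ≠ 0, so R = 0 (convergence only at u = 0).

R = 0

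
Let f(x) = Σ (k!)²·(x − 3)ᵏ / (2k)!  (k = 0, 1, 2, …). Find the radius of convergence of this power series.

The ratio of consecutive coefficients is (k+1)²/[(2k+1)·(2k+2)] → 1/4.
Hence the series converges for |x − 3| < 1/(1/4) = 4, so the radius of convergence is 4.

R = 4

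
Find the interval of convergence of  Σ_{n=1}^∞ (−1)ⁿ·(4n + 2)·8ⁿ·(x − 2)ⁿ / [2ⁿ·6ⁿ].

By the ratio test, |a_{n+1}/a_n| = [(4(n+1) + 2)/(4n + 2)] · 8/(2·6) → 2/3.
Convergence for |x − 2| · 2/3 < 1, i.e. |x − 2| < 3/2. So R = 3/2.
At x = 7/2: the terms have absolute value of order n, which does not tend to 0, so the series diverges by the divergence test.
When x = 1/2, the terms have absolute value of order n, which does not tend to 0, so the series diverges by the divergence test.

(1/2, 7/2)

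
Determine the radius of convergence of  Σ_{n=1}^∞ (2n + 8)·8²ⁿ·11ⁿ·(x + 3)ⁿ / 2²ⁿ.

Ratio test: |a_{n+1}/a_n| = [(2(n+1) + 8)/(2n + 8)] · 64·11/4 → 176 as n → ∞.
Hence the series converges for |x + 3| < 1/(176) = 1/176, so the radius of convergence is 1/176.

R = 1/176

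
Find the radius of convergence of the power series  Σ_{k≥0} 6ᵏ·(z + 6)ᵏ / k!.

The ratio of consecutive coefficients is 6 · 1/(k+1) → 0.
The ratio tends to 0 regardless of z, hence R = ∞.

R = ∞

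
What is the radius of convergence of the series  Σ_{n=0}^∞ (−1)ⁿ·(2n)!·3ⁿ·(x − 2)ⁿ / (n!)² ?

The ratio of consecutive coefficients is (2n+1)·(2n+2)/(n+1)² · 3 → 12.
Hence the series converges for |x − 2| < 1/(12) = 1/12, so the radius of convergence is 1/12.

R = 1/12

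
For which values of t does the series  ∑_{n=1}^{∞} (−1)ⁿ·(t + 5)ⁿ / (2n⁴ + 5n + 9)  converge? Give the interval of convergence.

[-6, -4]

Ratio test: |a_{n+1}/a_n| = (2n⁴ + 5n + 9)/(2(n+1)⁴ + 5(n+1) + 9) → 1 as n → ∞.
Hence R = 1.
At t = -4: absolute convergence follows by limit comparison with Σ 1/n⁴.
Endpoint t = -6: the series is dominated by a constant times Σ 1/n⁴, which converges (p = 4 > 1).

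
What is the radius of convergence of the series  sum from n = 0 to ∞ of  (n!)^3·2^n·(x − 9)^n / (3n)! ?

R = 27/2

By the ratio test, |a_{n+1}/a_n| = (n+1)³/[(3n+1)·(3n+2)·(3n+3)] · 2 → 2/27.
Thus R = 1/(2/27) = 27/2.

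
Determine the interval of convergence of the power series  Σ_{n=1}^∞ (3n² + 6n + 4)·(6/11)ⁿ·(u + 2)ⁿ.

(-23/6, -1/6)

The ratio of consecutive coefficients is [(3(n+1)² + 6(n+1) + 4)/(3n² + 6n + 4)] · 6/11 → 6/11.
Thus R = 1/(6/11) = 11/6.
At u = -1/6: the terms do not tend to 0, so the series diverges.
At u = -23/6: the terms do not tend to 0, so the series diverges.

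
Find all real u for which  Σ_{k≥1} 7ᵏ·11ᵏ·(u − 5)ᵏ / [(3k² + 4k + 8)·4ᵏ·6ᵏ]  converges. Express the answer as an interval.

[361/77, 409/77]

Ratio test: |a_{k+1}/a_k| = [(3k² + 4k + 8)/(3(k+1)² + 4(k+1) + 8)] · 7·11/(4·6) → 77/24 as k → ∞.
Convergence for |u − 5| · 77/24 < 1, i.e. |u − 5| < 24/77. So R = 24/77.
Check u = 409/77: the terms are on the order of 1/k², so the series converges absolutely by comparison with the p-series (p = 2 > 1).
At u = 361/77: absolute convergence follows by limit comparison with Σ 1/k².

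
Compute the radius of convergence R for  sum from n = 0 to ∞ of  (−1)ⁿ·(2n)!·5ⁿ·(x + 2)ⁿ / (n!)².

By the ratio test, |a_{n+1}/a_n| = (2n+1)·(2n+2)/(n+1)² · 5 → 20.
Thus R = 1/(20) = 1/20.

R = 1/20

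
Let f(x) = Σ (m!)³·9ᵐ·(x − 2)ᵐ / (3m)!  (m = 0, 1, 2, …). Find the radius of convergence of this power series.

R = 3

The ratio of consecutive coefficients is (m+1)³/[(3m+1)·(3m+2)·(3m+3)] · 9 → 1/3.
Hence the series converges for |x − 2| < 1/(1/3) = 3, so the radius of convergence is 3.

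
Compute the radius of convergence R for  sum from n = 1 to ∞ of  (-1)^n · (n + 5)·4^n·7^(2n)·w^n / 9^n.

Ratio test: |a_{n+1}/a_n| = [((n+1) + 5)/(n + 5)] · 4·49/9 → 196/9 as n → ∞.
Thus R = 1/(196/9) = 9/196.

R = 9/196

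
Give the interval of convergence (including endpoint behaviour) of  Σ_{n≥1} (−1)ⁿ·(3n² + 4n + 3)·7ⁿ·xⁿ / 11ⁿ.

The ratio of consecutive coefficients is [(3(n+1)² + 4(n+1) + 3)/(3n² + 4n + 3)] · 7/11 → 7/11.
The series converges when 7/11 · |x| < 1, giving R = 11/7.
When x = 11/7, the n-th term does not approach 0; divergence by the term test.
At x = -11/7: the n-th term does not approach 0; divergence by the term test.

(-11/7, 11/7)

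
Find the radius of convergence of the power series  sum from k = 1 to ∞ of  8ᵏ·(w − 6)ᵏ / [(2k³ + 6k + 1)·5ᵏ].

Ratio test: |a_{k+1}/a_k| = [(2k³ + 6k + 1)/(2(k+1)³ + 6(k+1) + 1)] · 8/5 → 8/5 as k → ∞.
The series converges when 8/5 · |w − 6| < 1, giving R = 5/8.

R = 5/8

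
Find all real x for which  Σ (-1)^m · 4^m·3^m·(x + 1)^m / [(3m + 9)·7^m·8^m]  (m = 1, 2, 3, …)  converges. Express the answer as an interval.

(-17/3, 11/3]

By the ratio test, |a_{m+1}/a_m| = [(3m + 9)/(3(m+1) + 9)] · 4·3/(7·8) → 3/14.
Thus R = 1/(3/14) = 14/3.
When x = 11/3, an alternating series whose terms decrease to 0 in absolute value, so it converges by the Leibniz criterion.
Endpoint x = -17/3: the terms are asymptotic to a nonzero constant times 1/m, so the series diverges by limit comparison with Σ 1/m.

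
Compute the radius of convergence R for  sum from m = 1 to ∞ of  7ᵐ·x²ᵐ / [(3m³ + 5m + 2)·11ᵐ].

By the ratio test, |a_{m+1}/a_m| = [(3m³ + 5m + 2)/(3(m+1)³ + 5(m+1) + 2)] · 7/11 → 7/11.
Writing y = x², the series in y has radius 11/7, so |x| < √(11/7) and R = √77/7.

R = √77/7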